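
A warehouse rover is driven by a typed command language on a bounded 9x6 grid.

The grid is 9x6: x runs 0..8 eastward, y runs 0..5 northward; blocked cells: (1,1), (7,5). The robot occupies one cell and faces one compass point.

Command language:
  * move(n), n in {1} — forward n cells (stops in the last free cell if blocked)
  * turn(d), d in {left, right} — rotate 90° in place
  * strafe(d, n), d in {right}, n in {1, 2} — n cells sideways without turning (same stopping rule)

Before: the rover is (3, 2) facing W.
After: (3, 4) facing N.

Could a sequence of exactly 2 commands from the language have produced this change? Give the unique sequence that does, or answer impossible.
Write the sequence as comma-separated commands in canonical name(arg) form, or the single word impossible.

key: cell and facing (now N) both changed — the 2 commands mix motion and turning
from: (3, 2) facing W
step 1 (strafe(right, 2)): (3, 4) facing W
step 2 (turn(right)): (3, 4) facing N
no other 2-command option fits: unique.

strafe(right, 2), turn(right)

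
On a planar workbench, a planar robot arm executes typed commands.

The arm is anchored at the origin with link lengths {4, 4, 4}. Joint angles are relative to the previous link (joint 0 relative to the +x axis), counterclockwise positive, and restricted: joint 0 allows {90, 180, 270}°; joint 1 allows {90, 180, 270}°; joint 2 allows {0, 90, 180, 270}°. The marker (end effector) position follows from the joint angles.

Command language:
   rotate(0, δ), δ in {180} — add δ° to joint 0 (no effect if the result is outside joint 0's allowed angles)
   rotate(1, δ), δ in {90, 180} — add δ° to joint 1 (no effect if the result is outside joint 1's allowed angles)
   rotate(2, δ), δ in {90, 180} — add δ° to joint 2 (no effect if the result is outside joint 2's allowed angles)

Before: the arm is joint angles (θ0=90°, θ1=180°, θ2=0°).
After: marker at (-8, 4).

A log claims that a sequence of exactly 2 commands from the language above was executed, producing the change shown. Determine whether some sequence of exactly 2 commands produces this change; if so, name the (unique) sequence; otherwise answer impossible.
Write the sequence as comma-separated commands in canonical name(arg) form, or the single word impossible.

key: running rotate(1, 180) before rotate(1, 90) would end elsewhere — order is forced
from: joint angles (θ0=90°, θ1=180°, θ2=0°)
1. rotate(1, 90) → joint angles (θ0=90°, θ1=270°, θ2=0°)
2. rotate(1, 180) → joint angles (θ0=90°, θ1=90°, θ2=0°)
all 25 alternatives checked — unique.

rotate(1, 90), rotate(1, 180)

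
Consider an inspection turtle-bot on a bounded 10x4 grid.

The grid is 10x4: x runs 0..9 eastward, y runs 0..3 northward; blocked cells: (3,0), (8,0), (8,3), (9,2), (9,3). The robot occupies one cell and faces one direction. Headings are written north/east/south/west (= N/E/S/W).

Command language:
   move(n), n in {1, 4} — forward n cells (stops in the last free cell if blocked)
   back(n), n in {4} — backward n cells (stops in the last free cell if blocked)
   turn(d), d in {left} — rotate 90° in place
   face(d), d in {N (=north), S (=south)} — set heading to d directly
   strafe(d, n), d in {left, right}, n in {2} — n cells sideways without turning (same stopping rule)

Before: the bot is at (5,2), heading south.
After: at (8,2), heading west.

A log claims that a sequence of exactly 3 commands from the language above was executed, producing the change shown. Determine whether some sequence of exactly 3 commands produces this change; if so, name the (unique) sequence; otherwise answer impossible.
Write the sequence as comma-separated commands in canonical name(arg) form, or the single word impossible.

key: order matters: swapping face(N) and back(4) lands elsewhere
from: at (5,2), heading south
[1] after face(N): at (5,2), heading north
[2] after turn(left): at (5,2), heading west
[3] after back(4): at (8,2), heading west
uniquely the one of 512 3-step routes that fits.

face(N), turn(left), back(4)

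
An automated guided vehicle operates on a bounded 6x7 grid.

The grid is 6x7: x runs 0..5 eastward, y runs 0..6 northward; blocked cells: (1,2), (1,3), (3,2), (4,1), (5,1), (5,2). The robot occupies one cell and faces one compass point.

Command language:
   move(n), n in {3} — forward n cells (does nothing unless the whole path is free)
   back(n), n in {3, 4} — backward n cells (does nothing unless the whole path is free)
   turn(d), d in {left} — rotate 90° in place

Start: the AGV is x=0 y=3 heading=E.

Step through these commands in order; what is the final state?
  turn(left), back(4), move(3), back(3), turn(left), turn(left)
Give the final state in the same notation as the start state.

x=0 y=3 heading=S

from: x=0 y=3 heading=E
1. turn(left) → x=0 y=3 heading=N
2. back(4) → x=0 y=3 heading=N
3. move(3) → x=0 y=6 heading=N
4. back(3) → x=0 y=3 heading=N
5. turn(left) → x=0 y=3 heading=W
6. turn(left) → x=0 y=3 heading=S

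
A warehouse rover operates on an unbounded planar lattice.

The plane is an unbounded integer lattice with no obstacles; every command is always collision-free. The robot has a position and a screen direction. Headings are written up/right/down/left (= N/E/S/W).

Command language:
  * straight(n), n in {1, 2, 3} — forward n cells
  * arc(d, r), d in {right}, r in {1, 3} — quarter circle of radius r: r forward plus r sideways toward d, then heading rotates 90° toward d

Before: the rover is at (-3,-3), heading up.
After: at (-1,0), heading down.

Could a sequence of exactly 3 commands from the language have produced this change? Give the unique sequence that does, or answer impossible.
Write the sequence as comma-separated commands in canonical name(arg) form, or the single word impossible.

key: running arc(right, 1) before straight(3) would end elsewhere — order is forced
start: at (-3,-3), heading up
1. straight(3) → at (-3,0), heading up
2. arc(right, 1) → at (-2,1), heading right
3. arc(right, 1) → at (-1,0), heading down
uniquely the one of 125 3-step routes that fits.

straight(3), arc(right, 1), arc(right, 1)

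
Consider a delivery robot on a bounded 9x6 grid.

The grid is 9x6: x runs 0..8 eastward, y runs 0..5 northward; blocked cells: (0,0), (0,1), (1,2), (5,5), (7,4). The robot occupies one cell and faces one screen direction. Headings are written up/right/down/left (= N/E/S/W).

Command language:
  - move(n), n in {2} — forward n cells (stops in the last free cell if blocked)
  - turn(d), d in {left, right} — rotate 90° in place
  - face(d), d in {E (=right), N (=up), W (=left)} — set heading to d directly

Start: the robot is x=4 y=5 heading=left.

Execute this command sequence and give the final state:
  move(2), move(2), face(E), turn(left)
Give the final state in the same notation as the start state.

x=0 y=5 heading=up

t0: x=4 y=5 heading=left
t=1 move(2) ⇒ x=2 y=5 heading=left
t=2 move(2) ⇒ x=0 y=5 heading=left
t=3 face(E) ⇒ x=0 y=5 heading=right
t=4 turn(left) ⇒ x=0 y=5 heading=up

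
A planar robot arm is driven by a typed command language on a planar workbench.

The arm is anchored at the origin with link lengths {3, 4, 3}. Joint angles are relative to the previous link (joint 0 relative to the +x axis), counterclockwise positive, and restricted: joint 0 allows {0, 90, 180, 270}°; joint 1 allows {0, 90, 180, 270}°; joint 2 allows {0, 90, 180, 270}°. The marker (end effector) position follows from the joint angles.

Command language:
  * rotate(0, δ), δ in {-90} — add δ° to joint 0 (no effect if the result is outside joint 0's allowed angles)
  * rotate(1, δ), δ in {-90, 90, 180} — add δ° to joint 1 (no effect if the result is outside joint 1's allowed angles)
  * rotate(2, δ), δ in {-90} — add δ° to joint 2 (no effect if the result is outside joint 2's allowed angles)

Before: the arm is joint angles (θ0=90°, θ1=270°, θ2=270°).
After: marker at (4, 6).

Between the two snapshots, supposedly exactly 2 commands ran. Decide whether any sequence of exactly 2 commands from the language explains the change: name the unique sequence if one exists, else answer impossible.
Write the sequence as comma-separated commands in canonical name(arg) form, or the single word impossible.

initial: joint angles (θ0=90°, θ1=270°, θ2=270°)
t=1 rotate(2, -90) ⇒ joint angles (θ0=90°, θ1=270°, θ2=180°)
t=2 rotate(2, -90) ⇒ joint angles (θ0=90°, θ1=270°, θ2=90°)
uniquely the one of 25 2-step routes that fits.

rotate(2, -90), rotate(2, -90)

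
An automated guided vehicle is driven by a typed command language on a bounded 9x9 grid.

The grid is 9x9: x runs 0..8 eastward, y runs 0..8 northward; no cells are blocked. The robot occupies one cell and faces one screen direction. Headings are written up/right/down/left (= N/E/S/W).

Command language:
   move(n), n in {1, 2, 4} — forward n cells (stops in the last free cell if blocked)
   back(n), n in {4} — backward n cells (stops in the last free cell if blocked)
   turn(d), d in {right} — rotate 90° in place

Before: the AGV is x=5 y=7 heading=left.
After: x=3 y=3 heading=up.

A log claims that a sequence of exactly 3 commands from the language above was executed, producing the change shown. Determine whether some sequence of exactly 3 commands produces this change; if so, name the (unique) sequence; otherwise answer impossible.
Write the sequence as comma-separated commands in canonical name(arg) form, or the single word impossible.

key: position moved to (3,3) AND the heading swung to N — translation plus rotation needed
t0: x=5 y=7 heading=left
t=1 move(2) ⇒ x=3 y=7 heading=left
t=2 turn(right) ⇒ x=3 y=7 heading=up
t=3 back(4) ⇒ x=3 y=3 heading=up
no other 3-command option fits: unique.

move(2), turn(right), back(4)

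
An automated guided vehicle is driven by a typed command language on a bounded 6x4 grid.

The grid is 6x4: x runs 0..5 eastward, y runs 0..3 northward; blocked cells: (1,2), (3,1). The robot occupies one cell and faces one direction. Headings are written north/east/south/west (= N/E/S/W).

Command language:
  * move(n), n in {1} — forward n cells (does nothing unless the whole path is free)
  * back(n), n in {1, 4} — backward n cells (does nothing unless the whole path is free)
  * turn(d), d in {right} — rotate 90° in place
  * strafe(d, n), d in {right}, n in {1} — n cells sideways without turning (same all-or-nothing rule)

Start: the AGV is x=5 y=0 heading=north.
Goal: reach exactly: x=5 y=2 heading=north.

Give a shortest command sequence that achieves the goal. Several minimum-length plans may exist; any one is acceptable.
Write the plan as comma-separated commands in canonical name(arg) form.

move(1), move(1)

begin: x=5 y=0 heading=north
[1] after move(1): x=5 y=1 heading=north
[2] after move(1): x=5 y=2 heading=north
shorter routes all fall short; 2 is best.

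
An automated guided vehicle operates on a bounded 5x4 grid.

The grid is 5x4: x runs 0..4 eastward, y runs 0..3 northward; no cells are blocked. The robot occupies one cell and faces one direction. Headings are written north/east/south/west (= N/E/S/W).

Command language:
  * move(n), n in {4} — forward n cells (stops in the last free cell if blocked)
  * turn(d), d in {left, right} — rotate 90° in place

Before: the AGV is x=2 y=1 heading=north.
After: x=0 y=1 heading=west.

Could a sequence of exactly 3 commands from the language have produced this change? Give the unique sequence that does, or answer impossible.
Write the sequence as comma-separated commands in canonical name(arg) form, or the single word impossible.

key: order matters: swapping turn(left) and move(4) lands elsewhere
t0: x=2 y=1 heading=north
step 1 (turn(left)): x=2 y=1 heading=west
step 2 (move(4)): x=0 y=1 heading=west
step 3 (move(4)): x=0 y=1 heading=west
uniquely the one of 27 3-step routes that fits.

turn(left), move(4), move(4)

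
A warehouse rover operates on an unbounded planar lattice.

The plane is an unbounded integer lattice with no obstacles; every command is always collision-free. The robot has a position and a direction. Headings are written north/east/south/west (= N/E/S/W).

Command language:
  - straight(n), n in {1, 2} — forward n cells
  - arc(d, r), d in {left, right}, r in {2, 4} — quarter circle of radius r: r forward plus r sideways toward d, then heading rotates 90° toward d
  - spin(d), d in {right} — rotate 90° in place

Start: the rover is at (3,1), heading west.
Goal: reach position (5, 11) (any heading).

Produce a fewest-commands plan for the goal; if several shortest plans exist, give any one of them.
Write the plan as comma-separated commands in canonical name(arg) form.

initial: at (3,1), heading west
step 1 (arc(right, 4)): at (-1,5), heading north
step 2 (arc(right, 2)): at (1,7), heading east
step 3 (arc(left, 4)): at (5,11), heading north
no 2-step plan works, so 3 is optimal.

arc(right, 4), arc(right, 2), arc(left, 4)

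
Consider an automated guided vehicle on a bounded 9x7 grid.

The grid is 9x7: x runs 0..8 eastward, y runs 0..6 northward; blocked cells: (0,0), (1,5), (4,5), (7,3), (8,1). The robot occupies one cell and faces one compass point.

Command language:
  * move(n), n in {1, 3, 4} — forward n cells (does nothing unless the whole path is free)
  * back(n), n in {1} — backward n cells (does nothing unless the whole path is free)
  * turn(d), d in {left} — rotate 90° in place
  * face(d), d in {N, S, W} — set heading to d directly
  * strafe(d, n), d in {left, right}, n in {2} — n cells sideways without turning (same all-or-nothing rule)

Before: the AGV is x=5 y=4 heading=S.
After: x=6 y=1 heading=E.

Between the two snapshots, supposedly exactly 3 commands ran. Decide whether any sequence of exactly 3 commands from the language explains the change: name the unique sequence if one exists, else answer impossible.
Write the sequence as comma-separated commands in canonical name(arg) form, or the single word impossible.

move(3), turn(left), move(1)

key: running move(1) before move(3) would end elsewhere — order is forced
from: x=5 y=4 heading=S
step 1 (move(3)): x=5 y=1 heading=S
step 2 (turn(left)): x=5 y=1 heading=E
step 3 (move(1)): x=6 y=1 heading=E
no rival 3-sequence matches.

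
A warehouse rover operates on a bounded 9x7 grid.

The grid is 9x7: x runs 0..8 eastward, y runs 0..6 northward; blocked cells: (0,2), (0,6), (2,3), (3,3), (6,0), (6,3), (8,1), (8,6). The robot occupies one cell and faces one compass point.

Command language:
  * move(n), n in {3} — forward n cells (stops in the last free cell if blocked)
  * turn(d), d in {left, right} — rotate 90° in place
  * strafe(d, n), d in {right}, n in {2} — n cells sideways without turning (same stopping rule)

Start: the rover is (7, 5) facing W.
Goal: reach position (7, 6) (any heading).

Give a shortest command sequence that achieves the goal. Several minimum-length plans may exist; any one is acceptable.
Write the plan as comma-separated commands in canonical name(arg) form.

strafe(right, 2)

from: (7, 5) facing W
[1] after strafe(right, 2): (7, 6) facing W
shorter routes all fall short; 1 is best.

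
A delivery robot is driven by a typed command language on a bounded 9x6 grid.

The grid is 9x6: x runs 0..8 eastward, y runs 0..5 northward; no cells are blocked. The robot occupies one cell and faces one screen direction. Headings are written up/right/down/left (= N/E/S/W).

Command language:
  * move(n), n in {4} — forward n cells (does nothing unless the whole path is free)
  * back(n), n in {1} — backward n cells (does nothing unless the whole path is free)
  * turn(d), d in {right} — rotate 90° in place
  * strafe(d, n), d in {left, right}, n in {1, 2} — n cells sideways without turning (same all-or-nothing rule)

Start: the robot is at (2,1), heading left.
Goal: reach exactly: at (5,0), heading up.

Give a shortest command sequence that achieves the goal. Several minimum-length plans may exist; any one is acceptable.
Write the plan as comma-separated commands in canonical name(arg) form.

begin: at (2,1), heading left
step 1 (turn(right)): at (2,1), heading up
step 2 (strafe(right, 2)): at (4,1), heading up
step 3 (strafe(right, 1)): at (5,1), heading up
step 4 (back(1)): at (5,0), heading up
nothing shorter than 4 reaches the goal.

turn(right), strafe(right, 2), strafe(right, 1), back(1)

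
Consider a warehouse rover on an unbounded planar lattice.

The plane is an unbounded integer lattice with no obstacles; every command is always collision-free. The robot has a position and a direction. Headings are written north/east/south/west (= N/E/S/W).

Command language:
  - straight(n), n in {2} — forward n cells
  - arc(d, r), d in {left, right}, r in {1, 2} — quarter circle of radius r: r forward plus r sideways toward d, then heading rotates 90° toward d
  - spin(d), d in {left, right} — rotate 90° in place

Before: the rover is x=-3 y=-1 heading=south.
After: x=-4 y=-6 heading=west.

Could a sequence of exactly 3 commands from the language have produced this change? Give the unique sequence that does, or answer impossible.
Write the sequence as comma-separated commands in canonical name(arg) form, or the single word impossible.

key: order matters: swapping straight(2) and arc(right, 1) lands elsewhere
initial: x=-3 y=-1 heading=south
t=1 straight(2) ⇒ x=-3 y=-3 heading=south
t=2 straight(2) ⇒ x=-3 y=-5 heading=south
t=3 arc(right, 1) ⇒ x=-4 y=-6 heading=west
all 343 alternatives checked — unique.

straight(2), straight(2), arc(right, 1)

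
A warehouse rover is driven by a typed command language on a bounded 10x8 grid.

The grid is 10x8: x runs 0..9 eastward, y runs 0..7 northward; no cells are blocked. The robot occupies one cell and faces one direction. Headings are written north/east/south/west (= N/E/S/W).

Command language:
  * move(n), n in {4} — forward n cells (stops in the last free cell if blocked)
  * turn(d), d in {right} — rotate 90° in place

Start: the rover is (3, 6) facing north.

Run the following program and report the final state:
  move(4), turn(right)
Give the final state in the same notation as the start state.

(3, 7) facing east

start: (3, 6) facing north
t=1 move(4) ⇒ (3, 7) facing north
t=2 turn(right) ⇒ (3, 7) facing east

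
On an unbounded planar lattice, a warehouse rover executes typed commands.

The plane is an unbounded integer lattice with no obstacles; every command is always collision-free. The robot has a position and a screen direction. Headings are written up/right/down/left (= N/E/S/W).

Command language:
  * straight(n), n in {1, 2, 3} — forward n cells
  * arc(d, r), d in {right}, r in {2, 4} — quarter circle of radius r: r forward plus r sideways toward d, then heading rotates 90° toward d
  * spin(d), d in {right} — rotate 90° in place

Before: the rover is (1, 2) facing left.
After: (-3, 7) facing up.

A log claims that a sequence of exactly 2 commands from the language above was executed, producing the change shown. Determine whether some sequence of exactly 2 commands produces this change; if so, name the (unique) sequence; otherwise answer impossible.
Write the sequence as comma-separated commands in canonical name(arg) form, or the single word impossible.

arc(right, 4), straight(1)

key: running straight(1) before arc(right, 4) would end elsewhere — order is forced
begin: (1, 2) facing left
1. arc(right, 4) → (-3, 6) facing up
2. straight(1) → (-3, 7) facing up
no other 2-command option fits: unique.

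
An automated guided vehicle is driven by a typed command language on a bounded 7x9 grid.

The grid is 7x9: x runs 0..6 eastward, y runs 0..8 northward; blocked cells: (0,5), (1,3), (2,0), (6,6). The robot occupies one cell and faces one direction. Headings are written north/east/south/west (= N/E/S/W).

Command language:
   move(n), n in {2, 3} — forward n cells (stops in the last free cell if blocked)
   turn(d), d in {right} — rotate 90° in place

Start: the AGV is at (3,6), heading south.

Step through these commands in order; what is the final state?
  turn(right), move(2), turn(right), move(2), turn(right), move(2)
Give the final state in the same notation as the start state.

initial: at (3,6), heading south
1. turn(right) → at (3,6), heading west
2. move(2) → at (1,6), heading west
3. turn(right) → at (1,6), heading north
4. move(2) → at (1,8), heading north
5. turn(right) → at (1,8), heading east
6. move(2) → at (3,8), heading east

at (3,8), heading east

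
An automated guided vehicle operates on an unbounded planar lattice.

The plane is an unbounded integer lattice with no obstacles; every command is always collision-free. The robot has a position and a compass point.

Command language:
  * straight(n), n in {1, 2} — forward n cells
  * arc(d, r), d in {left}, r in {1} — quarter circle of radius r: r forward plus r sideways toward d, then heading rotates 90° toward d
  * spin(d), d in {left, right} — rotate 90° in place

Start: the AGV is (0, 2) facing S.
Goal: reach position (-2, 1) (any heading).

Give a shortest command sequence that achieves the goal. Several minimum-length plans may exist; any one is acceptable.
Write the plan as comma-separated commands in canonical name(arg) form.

from: (0, 2) facing S
1. straight(1) → (0, 1) facing S
2. spin(right) → (0, 1) facing W
3. straight(2) → (-2, 1) facing W
nothing shorter than 3 reaches the goal.

straight(1), spin(right), straight(2)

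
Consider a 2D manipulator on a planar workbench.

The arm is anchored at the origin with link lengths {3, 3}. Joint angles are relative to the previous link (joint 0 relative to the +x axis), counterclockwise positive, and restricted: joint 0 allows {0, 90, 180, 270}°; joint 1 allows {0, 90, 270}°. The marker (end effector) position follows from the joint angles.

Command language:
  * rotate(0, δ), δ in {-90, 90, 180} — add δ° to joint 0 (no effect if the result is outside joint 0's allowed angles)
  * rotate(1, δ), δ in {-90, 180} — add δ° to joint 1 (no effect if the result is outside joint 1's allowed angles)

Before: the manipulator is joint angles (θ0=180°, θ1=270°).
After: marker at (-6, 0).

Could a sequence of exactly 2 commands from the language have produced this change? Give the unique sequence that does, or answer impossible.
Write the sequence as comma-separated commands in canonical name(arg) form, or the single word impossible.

rotate(1, 180), rotate(1, -90)

key: order matters: swapping rotate(1, 180) and rotate(1, -90) lands elsewhere
from: joint angles (θ0=180°, θ1=270°)
1. rotate(1, 180) → joint angles (θ0=180°, θ1=90°)
2. rotate(1, -90) → joint angles (θ0=180°, θ1=0°)
no other 2-command option fits: unique.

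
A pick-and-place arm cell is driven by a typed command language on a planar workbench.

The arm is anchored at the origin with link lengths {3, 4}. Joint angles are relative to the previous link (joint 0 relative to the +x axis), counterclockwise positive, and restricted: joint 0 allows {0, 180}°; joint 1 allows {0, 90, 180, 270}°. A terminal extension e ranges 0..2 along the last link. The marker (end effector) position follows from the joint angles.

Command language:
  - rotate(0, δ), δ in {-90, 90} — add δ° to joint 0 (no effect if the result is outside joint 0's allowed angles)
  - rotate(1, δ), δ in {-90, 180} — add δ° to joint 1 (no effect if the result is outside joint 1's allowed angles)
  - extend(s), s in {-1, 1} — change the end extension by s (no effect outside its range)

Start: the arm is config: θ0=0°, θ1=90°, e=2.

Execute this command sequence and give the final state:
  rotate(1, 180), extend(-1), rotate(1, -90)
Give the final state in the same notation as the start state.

initial: config: θ0=0°, θ1=90°, e=2
step 1 (rotate(1, 180)): config: θ0=0°, θ1=270°, e=2
step 2 (extend(-1)): config: θ0=0°, θ1=270°, e=1
step 3 (rotate(1, -90)): config: θ0=0°, θ1=180°, e=1

config: θ0=0°, θ1=180°, e=1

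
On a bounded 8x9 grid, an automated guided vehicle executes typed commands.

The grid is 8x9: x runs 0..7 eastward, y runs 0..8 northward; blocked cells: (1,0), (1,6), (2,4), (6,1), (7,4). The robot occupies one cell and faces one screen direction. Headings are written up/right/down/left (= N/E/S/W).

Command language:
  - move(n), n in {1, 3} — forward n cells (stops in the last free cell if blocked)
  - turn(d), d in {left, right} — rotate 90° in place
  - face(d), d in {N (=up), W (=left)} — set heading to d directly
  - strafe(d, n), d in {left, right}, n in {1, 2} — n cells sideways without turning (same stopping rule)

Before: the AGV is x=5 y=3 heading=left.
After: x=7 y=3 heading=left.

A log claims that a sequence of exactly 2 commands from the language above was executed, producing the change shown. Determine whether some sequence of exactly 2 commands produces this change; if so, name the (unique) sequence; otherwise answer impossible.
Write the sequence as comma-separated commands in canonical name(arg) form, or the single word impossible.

impossible

every 2-command combo misses the target.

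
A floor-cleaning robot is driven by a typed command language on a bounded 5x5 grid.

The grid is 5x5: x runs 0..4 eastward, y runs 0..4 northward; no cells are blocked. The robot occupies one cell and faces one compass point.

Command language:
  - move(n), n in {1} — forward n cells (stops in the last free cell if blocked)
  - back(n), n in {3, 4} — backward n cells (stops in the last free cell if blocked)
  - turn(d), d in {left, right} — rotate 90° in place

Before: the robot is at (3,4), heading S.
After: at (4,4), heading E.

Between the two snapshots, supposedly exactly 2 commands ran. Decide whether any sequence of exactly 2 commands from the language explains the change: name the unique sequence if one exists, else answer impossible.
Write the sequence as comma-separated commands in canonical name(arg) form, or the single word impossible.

key: running move(1) before turn(left) would end elsewhere — order is forced
from: at (3,4), heading S
[1] after turn(left): at (3,4), heading E
[2] after move(1): at (4,4), heading E
no other 2-command option fits: unique.

turn(left), move(1)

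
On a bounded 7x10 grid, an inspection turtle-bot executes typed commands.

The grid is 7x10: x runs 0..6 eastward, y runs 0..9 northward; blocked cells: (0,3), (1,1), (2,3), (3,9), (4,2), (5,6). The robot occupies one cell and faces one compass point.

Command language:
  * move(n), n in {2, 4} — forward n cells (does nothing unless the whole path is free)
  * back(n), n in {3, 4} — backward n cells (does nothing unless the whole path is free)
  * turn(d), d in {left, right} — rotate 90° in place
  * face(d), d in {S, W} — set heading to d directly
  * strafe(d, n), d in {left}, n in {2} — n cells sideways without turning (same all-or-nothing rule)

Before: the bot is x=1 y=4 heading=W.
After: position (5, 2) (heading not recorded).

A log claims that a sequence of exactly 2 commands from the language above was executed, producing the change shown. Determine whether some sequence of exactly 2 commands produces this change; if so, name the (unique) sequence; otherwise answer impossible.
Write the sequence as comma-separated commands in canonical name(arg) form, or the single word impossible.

key: running strafe(left, 2) before back(4) would end elsewhere — order is forced
from: x=1 y=4 heading=W
1. back(4) → x=5 y=4 heading=W
2. strafe(left, 2) → x=5 y=2 heading=W
no rival 2-sequence matches.

back(4), strafe(left, 2)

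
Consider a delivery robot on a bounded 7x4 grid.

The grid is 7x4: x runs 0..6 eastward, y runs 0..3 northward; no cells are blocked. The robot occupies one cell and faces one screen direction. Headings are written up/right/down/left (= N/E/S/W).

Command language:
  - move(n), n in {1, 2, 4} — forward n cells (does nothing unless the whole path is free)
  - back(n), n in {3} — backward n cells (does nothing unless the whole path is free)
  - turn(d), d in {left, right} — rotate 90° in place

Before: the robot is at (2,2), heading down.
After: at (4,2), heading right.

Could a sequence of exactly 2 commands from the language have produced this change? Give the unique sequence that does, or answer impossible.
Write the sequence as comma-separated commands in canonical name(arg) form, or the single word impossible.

key: running move(2) before turn(left) would end elsewhere — order is forced
initial: at (2,2), heading down
step 1 (turn(left)): at (2,2), heading right
step 2 (move(2)): at (4,2), heading right
no rival 2-sequence matches.

turn(left), move(2)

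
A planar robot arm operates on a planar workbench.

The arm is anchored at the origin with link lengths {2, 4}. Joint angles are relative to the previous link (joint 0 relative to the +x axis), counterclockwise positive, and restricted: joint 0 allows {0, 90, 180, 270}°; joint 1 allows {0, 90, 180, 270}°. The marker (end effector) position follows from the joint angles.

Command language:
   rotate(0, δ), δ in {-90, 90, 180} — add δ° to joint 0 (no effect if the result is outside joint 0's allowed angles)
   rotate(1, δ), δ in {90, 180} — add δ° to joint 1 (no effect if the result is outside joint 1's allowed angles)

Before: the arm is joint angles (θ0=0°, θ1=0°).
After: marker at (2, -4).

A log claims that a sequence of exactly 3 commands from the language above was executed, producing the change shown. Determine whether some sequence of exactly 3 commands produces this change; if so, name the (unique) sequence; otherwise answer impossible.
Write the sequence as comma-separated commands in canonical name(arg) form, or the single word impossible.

rotate(1, 90), rotate(1, 90), rotate(1, 90)

begin: joint angles (θ0=0°, θ1=0°)
t=1 rotate(1, 90) ⇒ joint angles (θ0=0°, θ1=90°)
t=2 rotate(1, 90) ⇒ joint angles (θ0=0°, θ1=180°)
t=3 rotate(1, 90) ⇒ joint angles (θ0=0°, θ1=270°)
uniquely the one of 125 3-step routes that fits.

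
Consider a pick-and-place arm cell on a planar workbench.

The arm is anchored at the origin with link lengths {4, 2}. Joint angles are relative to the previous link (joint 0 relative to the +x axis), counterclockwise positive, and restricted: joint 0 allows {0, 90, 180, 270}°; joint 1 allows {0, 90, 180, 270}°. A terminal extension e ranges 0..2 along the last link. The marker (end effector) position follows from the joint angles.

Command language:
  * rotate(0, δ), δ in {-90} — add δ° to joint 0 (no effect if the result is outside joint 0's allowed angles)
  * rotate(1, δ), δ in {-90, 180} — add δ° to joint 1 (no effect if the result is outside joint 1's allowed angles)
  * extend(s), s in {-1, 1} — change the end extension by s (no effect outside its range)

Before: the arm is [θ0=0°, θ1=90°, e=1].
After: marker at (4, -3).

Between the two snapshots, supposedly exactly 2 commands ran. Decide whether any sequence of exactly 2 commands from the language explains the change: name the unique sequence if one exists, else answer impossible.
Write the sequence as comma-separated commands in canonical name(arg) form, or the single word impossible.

rotate(1, -90), rotate(1, -90)

initial: [θ0=0°, θ1=90°, e=1]
t=1 rotate(1, -90) ⇒ [θ0=0°, θ1=0°, e=1]
t=2 rotate(1, -90) ⇒ [θ0=0°, θ1=270°, e=1]
all 25 alternatives checked — unique.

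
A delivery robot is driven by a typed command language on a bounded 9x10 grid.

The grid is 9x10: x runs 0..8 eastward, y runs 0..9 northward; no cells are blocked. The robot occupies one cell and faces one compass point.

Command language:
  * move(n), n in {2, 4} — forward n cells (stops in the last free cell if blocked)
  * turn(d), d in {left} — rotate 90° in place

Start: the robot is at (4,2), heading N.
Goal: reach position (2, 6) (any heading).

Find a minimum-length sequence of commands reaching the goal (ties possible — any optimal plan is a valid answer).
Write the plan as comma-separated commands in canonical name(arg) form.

from: at (4,2), heading N
step 1 (move(4)): at (4,6), heading N
step 2 (turn(left)): at (4,6), heading W
step 3 (move(2)): at (2,6), heading W
minimal: 3 command(s), checked below 3.

move(4), turn(left), move(2)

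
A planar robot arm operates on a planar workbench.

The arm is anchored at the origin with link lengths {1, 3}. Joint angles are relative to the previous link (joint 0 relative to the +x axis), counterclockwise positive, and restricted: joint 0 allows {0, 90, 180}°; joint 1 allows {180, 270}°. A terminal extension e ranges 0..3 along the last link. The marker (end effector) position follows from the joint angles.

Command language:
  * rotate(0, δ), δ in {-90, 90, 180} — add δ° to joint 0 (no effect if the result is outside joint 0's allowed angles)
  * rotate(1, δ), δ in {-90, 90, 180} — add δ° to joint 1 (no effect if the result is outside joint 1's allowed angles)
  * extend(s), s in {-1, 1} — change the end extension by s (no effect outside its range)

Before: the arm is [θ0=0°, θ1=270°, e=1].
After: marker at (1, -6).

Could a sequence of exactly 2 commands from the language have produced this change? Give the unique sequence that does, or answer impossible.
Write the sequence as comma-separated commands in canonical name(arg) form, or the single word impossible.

extend(1), extend(1)

from: [θ0=0°, θ1=270°, e=1]
step 1 (extend(1)): [θ0=0°, θ1=270°, e=2]
step 2 (extend(1)): [θ0=0°, θ1=270°, e=3]
no rival 2-sequence matches.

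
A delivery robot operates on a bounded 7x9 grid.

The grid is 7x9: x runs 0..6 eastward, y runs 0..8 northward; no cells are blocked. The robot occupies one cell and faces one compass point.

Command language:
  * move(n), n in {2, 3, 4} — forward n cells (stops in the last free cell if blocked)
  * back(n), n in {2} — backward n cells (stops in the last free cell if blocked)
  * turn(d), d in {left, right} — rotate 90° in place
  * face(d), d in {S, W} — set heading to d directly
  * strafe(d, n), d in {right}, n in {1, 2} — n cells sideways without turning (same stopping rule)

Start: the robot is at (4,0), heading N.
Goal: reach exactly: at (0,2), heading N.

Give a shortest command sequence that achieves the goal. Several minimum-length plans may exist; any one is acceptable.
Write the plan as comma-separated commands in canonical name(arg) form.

start: at (4,0), heading N
t=1 face(W) ⇒ at (4,0), heading W
t=2 strafe(right, 2) ⇒ at (4,2), heading W
t=3 move(4) ⇒ at (0,2), heading W
t=4 turn(right) ⇒ at (0,2), heading N
nothing shorter than 4 reaches the goal.

face(W), strafe(right, 2), move(4), turn(right)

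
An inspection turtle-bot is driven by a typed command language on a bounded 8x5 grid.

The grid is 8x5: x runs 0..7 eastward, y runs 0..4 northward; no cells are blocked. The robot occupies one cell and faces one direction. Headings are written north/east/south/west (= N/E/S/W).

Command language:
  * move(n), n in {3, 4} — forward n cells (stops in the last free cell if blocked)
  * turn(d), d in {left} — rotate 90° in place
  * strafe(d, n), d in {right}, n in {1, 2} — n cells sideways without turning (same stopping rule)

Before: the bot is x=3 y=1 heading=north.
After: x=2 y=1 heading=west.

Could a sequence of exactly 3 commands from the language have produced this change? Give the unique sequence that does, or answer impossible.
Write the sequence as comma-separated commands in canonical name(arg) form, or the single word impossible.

strafe(right, 2), turn(left), move(3)

key: position moved to (2,1) AND the heading swung to W — translation plus rotation needed
begin: x=3 y=1 heading=north
t=1 strafe(right, 2) ⇒ x=5 y=1 heading=north
t=2 turn(left) ⇒ x=5 y=1 heading=west
t=3 move(3) ⇒ x=2 y=1 heading=west
no other 3-command option fits: unique.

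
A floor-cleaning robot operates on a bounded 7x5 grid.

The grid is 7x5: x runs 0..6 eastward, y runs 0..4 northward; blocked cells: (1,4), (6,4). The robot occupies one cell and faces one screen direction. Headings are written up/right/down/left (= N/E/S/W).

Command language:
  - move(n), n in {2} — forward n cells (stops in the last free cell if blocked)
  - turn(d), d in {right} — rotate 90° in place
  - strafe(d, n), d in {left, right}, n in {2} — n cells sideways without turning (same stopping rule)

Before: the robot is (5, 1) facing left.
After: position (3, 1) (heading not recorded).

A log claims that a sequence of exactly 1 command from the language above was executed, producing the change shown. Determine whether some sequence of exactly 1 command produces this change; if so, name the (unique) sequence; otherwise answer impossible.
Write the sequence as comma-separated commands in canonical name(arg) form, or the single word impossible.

move(2)

from: (5, 1) facing left
step 1 (move(2)): (3, 1) facing left
no rival 1-sequence matches.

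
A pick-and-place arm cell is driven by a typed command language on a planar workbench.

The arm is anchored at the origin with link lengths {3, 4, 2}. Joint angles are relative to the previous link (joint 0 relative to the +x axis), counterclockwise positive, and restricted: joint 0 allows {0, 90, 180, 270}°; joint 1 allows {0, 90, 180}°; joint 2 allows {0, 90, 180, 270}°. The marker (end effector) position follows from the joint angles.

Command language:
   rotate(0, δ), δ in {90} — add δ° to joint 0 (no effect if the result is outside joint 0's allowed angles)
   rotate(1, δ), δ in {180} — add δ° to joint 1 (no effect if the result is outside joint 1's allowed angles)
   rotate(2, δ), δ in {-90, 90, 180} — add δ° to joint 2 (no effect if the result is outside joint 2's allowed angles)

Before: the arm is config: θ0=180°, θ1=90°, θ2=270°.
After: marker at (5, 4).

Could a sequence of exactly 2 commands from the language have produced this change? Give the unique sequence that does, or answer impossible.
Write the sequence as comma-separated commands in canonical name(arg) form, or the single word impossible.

rotate(0, 90), rotate(0, 90)

start: config: θ0=180°, θ1=90°, θ2=270°
[1] after rotate(0, 90): config: θ0=270°, θ1=90°, θ2=270°
[2] after rotate(0, 90): config: θ0=0°, θ1=90°, θ2=270°
uniquely the one of 25 2-step routes that fits.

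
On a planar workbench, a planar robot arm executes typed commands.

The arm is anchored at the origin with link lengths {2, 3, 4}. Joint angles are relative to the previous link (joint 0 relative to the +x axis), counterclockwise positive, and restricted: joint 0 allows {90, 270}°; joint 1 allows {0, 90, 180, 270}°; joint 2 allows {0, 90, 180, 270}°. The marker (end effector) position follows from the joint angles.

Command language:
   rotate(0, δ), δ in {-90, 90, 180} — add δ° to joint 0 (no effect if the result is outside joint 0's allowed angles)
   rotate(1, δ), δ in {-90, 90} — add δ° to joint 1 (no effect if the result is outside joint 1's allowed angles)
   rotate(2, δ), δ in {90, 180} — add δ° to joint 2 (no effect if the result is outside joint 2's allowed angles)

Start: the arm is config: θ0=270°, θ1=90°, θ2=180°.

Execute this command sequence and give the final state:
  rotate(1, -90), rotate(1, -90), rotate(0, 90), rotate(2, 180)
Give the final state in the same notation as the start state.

from: config: θ0=270°, θ1=90°, θ2=180°
1. rotate(1, -90) → config: θ0=270°, θ1=0°, θ2=180°
2. rotate(1, -90) → config: θ0=270°, θ1=270°, θ2=180°
3. rotate(0, 90) → config: θ0=270°, θ1=270°, θ2=180°
4. rotate(2, 180) → config: θ0=270°, θ1=270°, θ2=0°

config: θ0=270°, θ1=270°, θ2=0°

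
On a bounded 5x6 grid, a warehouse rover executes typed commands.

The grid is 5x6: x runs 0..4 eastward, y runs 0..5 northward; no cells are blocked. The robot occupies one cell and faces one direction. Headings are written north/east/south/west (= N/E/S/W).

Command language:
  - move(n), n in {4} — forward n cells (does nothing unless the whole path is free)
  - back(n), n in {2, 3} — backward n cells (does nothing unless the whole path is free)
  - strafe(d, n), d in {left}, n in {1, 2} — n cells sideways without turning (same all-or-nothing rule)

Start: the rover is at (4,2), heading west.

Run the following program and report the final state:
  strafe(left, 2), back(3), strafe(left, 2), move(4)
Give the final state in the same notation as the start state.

t0: at (4,2), heading west
step 1 (strafe(left, 2)): at (4,0), heading west
step 2 (back(3)): at (4,0), heading west
step 3 (strafe(left, 2)): at (4,0), heading west
step 4 (move(4)): at (0,0), heading west

at (0,0), heading west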